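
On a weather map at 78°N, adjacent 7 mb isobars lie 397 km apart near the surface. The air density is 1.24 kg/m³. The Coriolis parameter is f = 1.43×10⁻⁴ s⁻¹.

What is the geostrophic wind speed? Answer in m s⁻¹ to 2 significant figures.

9.9 m s⁻¹

Pressure gradient: |∂P/∂n| = 700 Pa / 397000 m = 1.76×10⁻³ Pa/m
Geostrophic balance (pressure-gradient force = Coriolis force):
V_g = (1/(fρ)) |∂P/∂n| = 1.76×10⁻³ / (1.43×10⁻⁴ × 1.24) = 9.94 m/s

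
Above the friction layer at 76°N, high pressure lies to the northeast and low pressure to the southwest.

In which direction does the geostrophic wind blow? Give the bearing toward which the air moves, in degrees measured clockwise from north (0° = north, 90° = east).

The pressure-gradient force points toward the southwest (bearing 225°).
Geostrophic balance: in the Northern Hemisphere the Coriolis force deflects motion to the right, so the geostrophic wind blows 90° to the right of the pressure-gradient force (low pressure on the left).
Rotating 225° by 90° clockwise gives 315° — the wind blows toward the northwest.

315°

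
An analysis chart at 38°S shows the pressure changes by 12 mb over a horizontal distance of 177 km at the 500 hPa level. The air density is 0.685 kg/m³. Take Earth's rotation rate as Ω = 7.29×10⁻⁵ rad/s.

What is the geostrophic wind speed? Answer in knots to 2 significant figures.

Coriolis parameter at 38°S:
f = 2Ω sin φ = 2 × 7.29×10⁻⁵ × sin 38° = 8.98×10⁻⁵ s⁻¹
Pressure gradient: |∂P/∂n| = 1200 Pa / 177000 m = 6.78×10⁻³ Pa/m
Geostrophic balance (pressure-gradient force = Coriolis force):
V_g = (1/(fρ)) |∂P/∂n| = 6.78×10⁻³ / (8.98×10⁻⁵ × 0.685) = 110 m/s
Converting: 110 m/s × 1.944 = 210 knots

210 knots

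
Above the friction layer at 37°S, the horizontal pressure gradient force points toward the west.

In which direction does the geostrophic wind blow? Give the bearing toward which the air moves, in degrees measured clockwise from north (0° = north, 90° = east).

180°

The pressure-gradient force points toward the west (bearing 270°).
Geostrophic balance: in the Southern Hemisphere the Coriolis force deflects motion to the left, so the geostrophic wind blows 90° to the left of the pressure-gradient force (low pressure on the right).
Rotating 270° by 90° counterclockwise gives 180° — the wind blows toward the south.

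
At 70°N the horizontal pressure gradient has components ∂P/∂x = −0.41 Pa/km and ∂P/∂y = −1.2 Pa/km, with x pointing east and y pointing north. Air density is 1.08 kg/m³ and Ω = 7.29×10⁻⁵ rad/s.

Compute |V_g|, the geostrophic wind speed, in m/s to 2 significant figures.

Coriolis parameter at 70°N:
f = 2Ω sin φ = 2 × 7.29×10⁻⁵ × sin 70° = 1.37×10⁻⁴ s⁻¹
Component geostrophic relations (x east, y north):
u_g = −(1/(fρ)) ∂P/∂y,  v_g = (1/(fρ)) ∂P/∂x
u_g = −(−1.2×10⁻³)/(1.37×10⁻⁴ × 1.08) = 8.11 m/s;  v_g = (−0.41×10⁻³)/(1.37×10⁻⁴ × 1.08) = −2.77 m/s
|V_g| = √(u_g² + v_g²) = 8.57 m/s

8.6 m/s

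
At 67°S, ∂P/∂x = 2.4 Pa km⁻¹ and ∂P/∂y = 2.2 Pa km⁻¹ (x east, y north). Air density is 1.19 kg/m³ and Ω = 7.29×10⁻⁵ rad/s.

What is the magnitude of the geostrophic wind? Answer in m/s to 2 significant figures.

20 m/s

Coriolis parameter at 67°S:
f = 2Ω sin φ = 2 × 7.29×10⁻⁵ × sin 67° = 1.34×10⁻⁴ s⁻¹
In the Southern Hemisphere f is negative: f = −1.34×10⁻⁴ s⁻¹.
Component geostrophic relations (x east, y north):
u_g = −(1/(fρ)) ∂P/∂y,  v_g = (1/(fρ)) ∂P/∂x
u_g = −(2.2×10⁻³)/(−1.34×10⁻⁴ × 1.19) = 13.8 m/s;  v_g = (2.4×10⁻³)/(−1.34×10⁻⁴ × 1.19) = −15.0 m/s
|V_g| = √(u_g² + v_g²) = 20.4 m/s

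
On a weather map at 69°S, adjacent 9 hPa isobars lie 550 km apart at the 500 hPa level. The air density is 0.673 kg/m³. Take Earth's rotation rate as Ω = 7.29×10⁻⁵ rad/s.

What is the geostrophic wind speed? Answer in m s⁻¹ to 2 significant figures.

18 m s⁻¹

Coriolis parameter at 69°S:
f = 2Ω sin φ = 2 × 7.29×10⁻⁵ × sin 69° = 1.36×10⁻⁴ s⁻¹
Pressure gradient: |∂P/∂n| = 900 Pa / 550000 m = 1.64×10⁻³ Pa/m
Geostrophic balance (pressure-gradient force = Coriolis force):
V_g = (1/(fρ)) |∂P/∂n| = 1.64×10⁻³ / (1.36×10⁻⁴ × 0.673) = 17.9 m/s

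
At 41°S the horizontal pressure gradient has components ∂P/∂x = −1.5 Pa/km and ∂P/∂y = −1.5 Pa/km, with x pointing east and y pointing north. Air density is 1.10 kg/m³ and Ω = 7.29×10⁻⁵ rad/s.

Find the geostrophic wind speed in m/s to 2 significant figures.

Coriolis parameter at 41°S:
f = 2Ω sin φ = 2 × 7.29×10⁻⁵ × sin 41° = 9.57×10⁻⁵ s⁻¹
In the Southern Hemisphere f is negative: f = −9.57×10⁻⁵ s⁻¹.
Component geostrophic relations (x east, y north):
u_g = −(1/(fρ)) ∂P/∂y,  v_g = (1/(fρ)) ∂P/∂x
u_g = −(−1.5×10⁻³)/(−9.57×10⁻⁵ × 1.10) = −14.3 m/s;  v_g = (−1.5×10⁻³)/(−9.57×10⁻⁵ × 1.10) = 14.3 m/s
|V_g| = √(u_g² + v_g²) = 20.2 m/s

20 m/s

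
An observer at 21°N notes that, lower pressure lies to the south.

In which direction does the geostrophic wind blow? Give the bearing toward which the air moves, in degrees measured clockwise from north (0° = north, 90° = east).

The pressure-gradient force points toward the south (bearing 180°).
Geostrophic balance: in the Northern Hemisphere the Coriolis force deflects motion to the right, so the geostrophic wind blows 90° to the right of the pressure-gradient force (low pressure on the left).
Rotating 180° by 90° clockwise gives 270° — the wind blows toward the west.

270°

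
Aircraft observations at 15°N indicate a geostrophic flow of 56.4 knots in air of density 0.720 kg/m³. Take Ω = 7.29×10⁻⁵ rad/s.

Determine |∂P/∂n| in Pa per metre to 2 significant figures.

7.9×10⁻⁴ Pa/m

Coriolis parameter at 15°N:
f = 2Ω sin φ = 2 × 7.29×10⁻⁵ × sin 15° = 3.77×10⁻⁵ s⁻¹
Wind speed in SI: 56.4 knots = 29.0 m/s
Geostrophic balance rearranged: |∂P/∂n| = f ρ V_g
|∂P/∂n| = 3.77×10⁻⁵ × 0.720 × 29.0 = 7.88×10⁻⁴ Pa/m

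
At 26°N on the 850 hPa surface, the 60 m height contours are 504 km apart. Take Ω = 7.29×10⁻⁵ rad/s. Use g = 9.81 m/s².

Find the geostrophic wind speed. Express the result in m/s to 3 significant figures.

18.3 m/s

Coriolis parameter at 26°N:
f = 2Ω sin φ = 2 × 7.29×10⁻⁵ × sin 26° = 6.39×10⁻⁵ s⁻¹
Height gradient: |∂Z/∂n| = 60 m / 504000 m = 1.19×10⁻⁴
On a pressure surface, geostrophic balance gives V_g = (g/f)|∂Z/∂n|:
V_g = 9.81 × 1.19×10⁻⁴ / 6.39×10⁻⁵ = 18.3 m/s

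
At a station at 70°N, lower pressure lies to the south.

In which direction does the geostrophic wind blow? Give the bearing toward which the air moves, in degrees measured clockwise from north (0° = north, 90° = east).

270°

The pressure-gradient force points toward the south (bearing 180°).
Geostrophic balance: in the Northern Hemisphere the Coriolis force deflects motion to the right, so the geostrophic wind blows 90° to the right of the pressure-gradient force (low pressure on the left).
Rotating 180° by 90° clockwise gives 270° — the wind blows toward the west.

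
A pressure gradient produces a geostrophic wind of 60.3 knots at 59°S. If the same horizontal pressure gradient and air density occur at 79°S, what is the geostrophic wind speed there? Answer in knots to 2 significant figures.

53 knots

With the same pressure gradient and density, V_g ∝ 1/f ∝ 1/sin φ.
V₂ = V₁ · sin φ₁ / sin φ₂ = 60.3 × sin 59° / sin 79°
V₂ = 60.3 × 0.8572/0.9816 = 53 knots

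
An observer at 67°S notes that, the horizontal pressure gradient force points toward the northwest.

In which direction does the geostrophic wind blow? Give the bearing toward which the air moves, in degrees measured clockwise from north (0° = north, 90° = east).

225°

The pressure-gradient force points toward the northwest (bearing 315°).
Geostrophic balance: in the Southern Hemisphere the Coriolis force deflects motion to the left, so the geostrophic wind blows 90° to the left of the pressure-gradient force (low pressure on the right).
Rotating 315° by 90° counterclockwise gives 225° — the wind blows toward the southwest.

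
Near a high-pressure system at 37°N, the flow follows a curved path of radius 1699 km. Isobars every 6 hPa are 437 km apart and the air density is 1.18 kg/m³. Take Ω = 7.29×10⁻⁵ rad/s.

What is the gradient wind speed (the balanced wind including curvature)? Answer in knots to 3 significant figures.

28.6 knots

Coriolis parameter at 37°N:
f = 2Ω sin φ = 2 × 7.29×10⁻⁵ × sin 37° = 8.77×10⁻⁵ s⁻¹
Pressure gradient: |∂P/∂n| = 600 Pa / 437000 m = 1.37×10⁻³ Pa/m
Geostrophic speed: V_g = |∂P/∂n|/(fρ) = 1.37×10⁻³/(8.77×10⁻⁵ × 1.18) = 13.3 m/s
Around a high, pressure-gradient force acts outward with centrifugal, so Coriolis balances both:
fV = (1/ρ)|∂P/∂n| + V²/R  →  V² − fR·V + fR·V_g = 0
With fR = 8.77×10⁻⁵ × 1699×10³ m = 149 m/s:
V = [fR − √((fR)² − 4 fR V_g)]/2 = [149 − √(149² − 4×149×13.3)]/2 = 14.7 m/s
Supergeostrophic (V > V_g = 13.3 m/s), as expected around a high.
Converting: 14.7 m/s × 1.944 = 28.6 knots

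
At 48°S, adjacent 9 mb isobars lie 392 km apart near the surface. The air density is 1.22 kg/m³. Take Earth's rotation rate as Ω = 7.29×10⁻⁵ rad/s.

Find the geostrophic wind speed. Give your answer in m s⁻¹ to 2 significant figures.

17 m s⁻¹

Coriolis parameter at 48°S:
f = 2Ω sin φ = 2 × 7.29×10⁻⁵ × sin 48° = 1.08×10⁻⁴ s⁻¹
Pressure gradient: |∂P/∂n| = 900 Pa / 392000 m = 2.30×10⁻³ Pa/m
Geostrophic balance (pressure-gradient force = Coriolis force):
V_g = (1/(fρ)) |∂P/∂n| = 2.30×10⁻³ / (1.08×10⁻⁴ × 1.22) = 17.4 m/s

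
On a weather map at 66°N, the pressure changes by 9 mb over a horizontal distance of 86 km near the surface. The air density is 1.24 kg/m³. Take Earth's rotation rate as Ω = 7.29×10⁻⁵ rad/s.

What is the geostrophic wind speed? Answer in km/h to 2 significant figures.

Coriolis parameter at 66°N:
f = 2Ω sin φ = 2 × 7.29×10⁻⁵ × sin 66° = 1.33×10⁻⁴ s⁻¹
Pressure gradient: |∂P/∂n| = 900 Pa / 86000 m = 1.05×10⁻² Pa/m
Geostrophic balance (pressure-gradient force = Coriolis force):
V_g = (1/(fρ)) |∂P/∂n| = 1.05×10⁻² / (1.33×10⁻⁴ × 1.24) = 63.4 m/s
Converting: 63.4 m/s × 3.6 = 230 km/h

230 km/h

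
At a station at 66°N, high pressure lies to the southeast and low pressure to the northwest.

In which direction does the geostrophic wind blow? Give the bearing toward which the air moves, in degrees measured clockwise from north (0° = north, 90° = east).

The pressure-gradient force points toward the northwest (bearing 315°).
Geostrophic balance: in the Northern Hemisphere the Coriolis force deflects motion to the right, so the geostrophic wind blows 90° to the right of the pressure-gradient force (low pressure on the left).
Rotating 315° by 90° clockwise gives 045° — the wind blows toward the northeast.

045°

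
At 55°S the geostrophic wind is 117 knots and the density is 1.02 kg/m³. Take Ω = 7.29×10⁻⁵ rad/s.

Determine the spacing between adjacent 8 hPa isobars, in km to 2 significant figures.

Coriolis parameter at 55°S:
f = 2Ω sin φ = 2 × 7.29×10⁻⁵ × sin 55° = 1.19×10⁻⁴ s⁻¹
Wind speed in SI: 117 knots = 60.2 m/s
Geostrophic balance rearranged: |∂P/∂n| = f ρ V_g
|∂P/∂n| = 1.19×10⁻⁴ × 1.02 × 60.2 = 7.33×10⁻³ Pa/m
Isobar spacing: Δn = ΔP/|∂P/∂n| = 800 Pa / 7.33×10⁻³ Pa/m = 109105 m ≈ 110 km

110 km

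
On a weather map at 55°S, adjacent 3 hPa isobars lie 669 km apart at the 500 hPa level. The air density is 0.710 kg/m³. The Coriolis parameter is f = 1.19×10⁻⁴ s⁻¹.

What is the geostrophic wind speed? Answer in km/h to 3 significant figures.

19.1 km/h

Pressure gradient: |∂P/∂n| = 300 Pa / 669000 m = 4.48×10⁻⁴ Pa/m
Geostrophic balance (pressure-gradient force = Coriolis force):
V_g = (1/(fρ)) |∂P/∂n| = 4.48×10⁻⁴ / (1.19×10⁻⁴ × 0.710) = 5.31 m/s
Converting: 5.31 m/s × 3.6 = 19.1 km/h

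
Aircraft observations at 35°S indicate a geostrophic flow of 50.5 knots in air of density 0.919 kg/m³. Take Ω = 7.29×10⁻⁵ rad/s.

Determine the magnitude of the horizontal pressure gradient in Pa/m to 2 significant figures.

Coriolis parameter at 35°S:
f = 2Ω sin φ = 2 × 7.29×10⁻⁵ × sin 35° = 8.36×10⁻⁵ s⁻¹
Wind speed in SI: 50.5 knots = 26.0 m/s
Geostrophic balance rearranged: |∂P/∂n| = f ρ V_g
|∂P/∂n| = 8.36×10⁻⁵ × 0.919 × 26.0 = 2.00×10⁻³ Pa/m

2.0×10⁻³ Pa/m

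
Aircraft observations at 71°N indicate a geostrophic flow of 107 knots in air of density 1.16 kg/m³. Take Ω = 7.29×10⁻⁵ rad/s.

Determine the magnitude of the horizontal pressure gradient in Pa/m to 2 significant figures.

Coriolis parameter at 71°N:
f = 2Ω sin φ = 2 × 7.29×10⁻⁵ × sin 71° = 1.38×10⁻⁴ s⁻¹
Wind speed in SI: 107 knots = 55.0 m/s
Geostrophic balance rearranged: |∂P/∂n| = f ρ V_g
|∂P/∂n| = 1.38×10⁻⁴ × 1.16 × 55.0 = 8.80×10⁻³ Pa/m

8.8×10⁻³ Pa/m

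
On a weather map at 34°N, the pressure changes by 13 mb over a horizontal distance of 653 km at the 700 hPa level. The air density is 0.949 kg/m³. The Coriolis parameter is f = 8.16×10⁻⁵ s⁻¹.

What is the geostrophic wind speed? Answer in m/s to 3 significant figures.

25.7 m/s

Pressure gradient: |∂P/∂n| = 1300 Pa / 653000 m = 1.99×10⁻³ Pa/m
Geostrophic balance (pressure-gradient force = Coriolis force):
V_g = (1/(fρ)) |∂P/∂n| = 1.99×10⁻³ / (8.16×10⁻⁵ × 0.949) = 25.7 m/s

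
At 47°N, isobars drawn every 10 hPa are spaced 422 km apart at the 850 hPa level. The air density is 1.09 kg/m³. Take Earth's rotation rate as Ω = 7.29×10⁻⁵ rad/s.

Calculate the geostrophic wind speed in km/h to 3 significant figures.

73.4 km/h

Coriolis parameter at 47°N:
f = 2Ω sin φ = 2 × 7.29×10⁻⁵ × sin 47° = 1.07×10⁻⁴ s⁻¹
Pressure gradient: |∂P/∂n| = 1000 Pa / 422000 m = 2.37×10⁻³ Pa/m
Geostrophic balance (pressure-gradient force = Coriolis force):
V_g = (1/(fρ)) |∂P/∂n| = 2.37×10⁻³ / (1.07×10⁻⁴ × 1.09) = 20.4 m/s
Converting: 20.4 m/s × 3.6 = 73.4 km/h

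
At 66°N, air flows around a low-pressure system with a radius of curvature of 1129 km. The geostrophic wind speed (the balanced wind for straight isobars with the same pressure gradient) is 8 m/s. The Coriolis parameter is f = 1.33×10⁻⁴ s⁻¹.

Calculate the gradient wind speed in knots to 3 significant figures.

Around a low, centrifugal force acts outward with Coriolis, so pressure-gradient force balances both:
(1/ρ)|∂P/∂n| = fV + V²/R  →  V² + fR·V − fR·V_g = 0
With fR = 1.33×10⁻⁴ × 1129×10³ m = 150 m/s:
V = [−fR + √((fR)² + 4 fR V_g)]/2 = [−150 + √(150² + 4×150×8)]/2 = 7.61 m/s
Subgeostrophic (V < V_g = 8 m/s), as expected around a low.
Converting: 7.61 m/s × 1.944 = 14.8 knots

14.8 knots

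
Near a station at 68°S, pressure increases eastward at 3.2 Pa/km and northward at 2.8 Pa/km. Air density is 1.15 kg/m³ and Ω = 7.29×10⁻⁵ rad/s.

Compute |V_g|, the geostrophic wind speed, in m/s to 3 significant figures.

27.4 m/s

Coriolis parameter at 68°S:
f = 2Ω sin φ = 2 × 7.29×10⁻⁵ × sin 68° = 1.35×10⁻⁴ s⁻¹
In the Southern Hemisphere f is negative: f = −1.35×10⁻⁴ s⁻¹.
Component geostrophic relations (x east, y north):
u_g = −(1/(fρ)) ∂P/∂y,  v_g = (1/(fρ)) ∂P/∂x
u_g = −(2.8×10⁻³)/(−1.35×10⁻⁴ × 1.15) = 18.0 m/s;  v_g = (3.2×10⁻³)/(−1.35×10⁻⁴ × 1.15) = −20.6 m/s
|V_g| = √(u_g² + v_g²) = 27.4 m/s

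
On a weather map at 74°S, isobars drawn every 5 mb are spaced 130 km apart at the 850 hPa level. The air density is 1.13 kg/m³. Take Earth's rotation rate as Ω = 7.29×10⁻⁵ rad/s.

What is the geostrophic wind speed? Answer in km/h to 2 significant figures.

87 km/h

Coriolis parameter at 74°S:
f = 2Ω sin φ = 2 × 7.29×10⁻⁵ × sin 74° = 1.40×10⁻⁴ s⁻¹
Pressure gradient: |∂P/∂n| = 500 Pa / 130000 m = 3.85×10⁻³ Pa/m
Geostrophic balance (pressure-gradient force = Coriolis force):
V_g = (1/(fρ)) |∂P/∂n| = 3.85×10⁻³ / (1.40×10⁻⁴ × 1.13) = 24.3 m/s
Converting: 24.3 m/s × 3.6 = 87 km/h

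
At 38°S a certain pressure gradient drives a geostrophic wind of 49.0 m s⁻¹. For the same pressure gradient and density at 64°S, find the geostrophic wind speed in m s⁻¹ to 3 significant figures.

With the same pressure gradient and density, V_g ∝ 1/f ∝ 1/sin φ.
V₂ = V₁ · sin φ₁ / sin φ₂ = 49.0 × sin 38° / sin 64°
V₂ = 49.0 × 0.6157/0.8988 = 33.6 m s⁻¹

33.6 m s⁻¹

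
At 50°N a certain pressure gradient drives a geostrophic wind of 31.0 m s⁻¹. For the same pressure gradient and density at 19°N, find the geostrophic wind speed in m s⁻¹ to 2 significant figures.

73 m s⁻¹

With the same pressure gradient and density, V_g ∝ 1/f ∝ 1/sin φ.
V₂ = V₁ · sin φ₁ / sin φ₂ = 31.0 × sin 50° / sin 19°
V₂ = 31.0 × 0.7660/0.3256 = 73 m s⁻¹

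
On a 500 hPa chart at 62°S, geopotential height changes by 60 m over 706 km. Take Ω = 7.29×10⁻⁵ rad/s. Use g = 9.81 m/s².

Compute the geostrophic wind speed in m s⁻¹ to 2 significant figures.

Coriolis parameter at 62°S:
f = 2Ω sin φ = 2 × 7.29×10⁻⁵ × sin 62° = 1.29×10⁻⁴ s⁻¹
Height gradient: |∂Z/∂n| = 60 m / 706000 m = 8.50×10⁻⁵
On a pressure surface, geostrophic balance gives V_g = (g/f)|∂Z/∂n|:
V_g = 9.81 × 8.50×10⁻⁵ / 1.29×10⁻⁴ = 6.48 m/s

6.5 m s⁻¹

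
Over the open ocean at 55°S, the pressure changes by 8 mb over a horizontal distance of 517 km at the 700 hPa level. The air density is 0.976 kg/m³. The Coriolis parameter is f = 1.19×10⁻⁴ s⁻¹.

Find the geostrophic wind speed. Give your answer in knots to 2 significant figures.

Pressure gradient: |∂P/∂n| = 800 Pa / 517000 m = 1.55×10⁻³ Pa/m
Geostrophic balance (pressure-gradient force = Coriolis force):
V_g = (1/(fρ)) |∂P/∂n| = 1.55×10⁻³ / (1.19×10⁻⁴ × 0.976) = 13.3 m/s
Converting: 13.3 m/s × 1.944 = 26 knots

26 knots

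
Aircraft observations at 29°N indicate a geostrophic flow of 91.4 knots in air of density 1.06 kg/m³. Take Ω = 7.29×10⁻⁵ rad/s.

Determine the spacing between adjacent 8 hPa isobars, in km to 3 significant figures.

227 km

Coriolis parameter at 29°N:
f = 2Ω sin φ = 2 × 7.29×10⁻⁵ × sin 29° = 7.07×10⁻⁵ s⁻¹
Wind speed in SI: 91.4 knots = 47.0 m/s
Geostrophic balance rearranged: |∂P/∂n| = f ρ V_g
|∂P/∂n| = 7.07×10⁻⁵ × 1.06 × 47.0 = 3.52×10⁻³ Pa/m
Isobar spacing: Δn = ΔP/|∂P/∂n| = 800 Pa / 3.52×10⁻³ Pa/m = 227076 m ≈ 227 km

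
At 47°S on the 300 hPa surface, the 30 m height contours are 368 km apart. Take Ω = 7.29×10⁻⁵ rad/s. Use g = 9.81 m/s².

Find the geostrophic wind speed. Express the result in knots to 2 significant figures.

Coriolis parameter at 47°S:
f = 2Ω sin φ = 2 × 7.29×10⁻⁵ × sin 47° = 1.07×10⁻⁴ s⁻¹
Height gradient: |∂Z/∂n| = 30 m / 368000 m = 8.15×10⁻⁵
On a pressure surface, geostrophic balance gives V_g = (g/f)|∂Z/∂n|:
V_g = 9.81 × 8.15×10⁻⁵ / 1.07×10⁻⁴ = 7.50 m/s
Converting: 7.50 m/s × 1.944 = 15 knots

15 knots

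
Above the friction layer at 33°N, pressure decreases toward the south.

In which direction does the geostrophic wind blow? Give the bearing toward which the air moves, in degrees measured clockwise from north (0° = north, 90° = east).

270°

The pressure-gradient force points toward the south (bearing 180°).
Geostrophic balance: in the Northern Hemisphere the Coriolis force deflects motion to the right, so the geostrophic wind blows 90° to the right of the pressure-gradient force (low pressure on the left).
Rotating 180° by 90° clockwise gives 270° — the wind blows toward the west.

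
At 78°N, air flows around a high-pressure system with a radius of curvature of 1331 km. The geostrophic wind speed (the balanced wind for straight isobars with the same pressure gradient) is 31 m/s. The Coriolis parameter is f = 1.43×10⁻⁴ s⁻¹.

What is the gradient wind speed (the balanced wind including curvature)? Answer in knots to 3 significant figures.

Around a high, pressure-gradient force acts outward with centrifugal, so Coriolis balances both:
fV = (1/ρ)|∂P/∂n| + V²/R  →  V² − fR·V + fR·V_g = 0
With fR = 1.43×10⁻⁴ × 1331×10³ m = 190 m/s:
V = [fR − √((fR)² − 4 fR V_g)]/2 = [190 − √(190² − 4×190×31)]/2 = 39 m/s
Supergeostrophic (V > V_g = 31 m/s), as expected around a high.
Converting: 39 m/s × 1.944 = 75.8 knots

75.8 knots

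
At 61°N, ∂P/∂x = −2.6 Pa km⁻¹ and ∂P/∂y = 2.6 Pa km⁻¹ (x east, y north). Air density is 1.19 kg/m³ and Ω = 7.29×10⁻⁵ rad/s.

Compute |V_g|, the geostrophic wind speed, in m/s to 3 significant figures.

Coriolis parameter at 61°N:
f = 2Ω sin φ = 2 × 7.29×10⁻⁵ × sin 61° = 1.28×10⁻⁴ s⁻¹
Component geostrophic relations (x east, y north):
u_g = −(1/(fρ)) ∂P/∂y,  v_g = (1/(fρ)) ∂P/∂x
u_g = −(2.6×10⁻³)/(1.28×10⁻⁴ × 1.19) = −17.1 m/s;  v_g = (−2.6×10⁻³)/(1.28×10⁻⁴ × 1.19) = −17.1 m/s
|V_g| = √(u_g² + v_g²) = 24.2 m/s

24.2 m/s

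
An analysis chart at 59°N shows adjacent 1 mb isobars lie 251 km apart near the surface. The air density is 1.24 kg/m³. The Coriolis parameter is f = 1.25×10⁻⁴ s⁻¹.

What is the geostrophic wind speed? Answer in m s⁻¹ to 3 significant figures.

2.57 m s⁻¹

Pressure gradient: |∂P/∂n| = 100 Pa / 251000 m = 3.98×10⁻⁴ Pa/m
Geostrophic balance (pressure-gradient force = Coriolis force):
V_g = (1/(fρ)) |∂P/∂n| = 3.98×10⁻⁴ / (1.25×10⁻⁴ × 1.24) = 2.57 m/s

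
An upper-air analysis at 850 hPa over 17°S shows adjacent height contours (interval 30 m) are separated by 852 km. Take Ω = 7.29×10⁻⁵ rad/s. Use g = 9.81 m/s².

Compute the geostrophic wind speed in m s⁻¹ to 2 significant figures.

8.1 m s⁻¹

Coriolis parameter at 17°S:
f = 2Ω sin φ = 2 × 7.29×10⁻⁵ × sin 17° = 4.26×10⁻⁵ s⁻¹
Height gradient: |∂Z/∂n| = 30 m / 852000 m = 3.52×10⁻⁵
On a pressure surface, geostrophic balance gives V_g = (g/f)|∂Z/∂n|:
V_g = 9.81 × 3.52×10⁻⁵ / 4.26×10⁻⁵ = 8.10 m/s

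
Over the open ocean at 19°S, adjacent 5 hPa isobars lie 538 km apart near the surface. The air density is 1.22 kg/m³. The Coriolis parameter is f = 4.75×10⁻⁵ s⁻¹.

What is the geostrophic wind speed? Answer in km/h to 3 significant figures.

57.7 km/h

Pressure gradient: |∂P/∂n| = 500 Pa / 538000 m = 9.29×10⁻⁴ Pa/m
Geostrophic balance (pressure-gradient force = Coriolis force):
V_g = (1/(fρ)) |∂P/∂n| = 9.29×10⁻⁴ / (4.75×10⁻⁵ × 1.22) = 16.0 m/s
Converting: 16.0 m/s × 3.6 = 57.7 km/h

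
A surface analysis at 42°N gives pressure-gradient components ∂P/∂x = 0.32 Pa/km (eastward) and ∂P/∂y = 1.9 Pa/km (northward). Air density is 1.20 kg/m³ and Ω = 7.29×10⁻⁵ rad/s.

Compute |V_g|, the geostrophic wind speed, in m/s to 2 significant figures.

16 m/s

Coriolis parameter at 42°N:
f = 2Ω sin φ = 2 × 7.29×10⁻⁵ × sin 42° = 9.76×10⁻⁵ s⁻¹
Component geostrophic relations (x east, y north):
u_g = −(1/(fρ)) ∂P/∂y,  v_g = (1/(fρ)) ∂P/∂x
u_g = −(1.9×10⁻³)/(9.76×10⁻⁵ × 1.20) = −16.2 m/s;  v_g = (0.32×10⁻³)/(9.76×10⁻⁵ × 1.20) = 2.73 m/s
|V_g| = √(u_g² + v_g²) = 16.5 m/s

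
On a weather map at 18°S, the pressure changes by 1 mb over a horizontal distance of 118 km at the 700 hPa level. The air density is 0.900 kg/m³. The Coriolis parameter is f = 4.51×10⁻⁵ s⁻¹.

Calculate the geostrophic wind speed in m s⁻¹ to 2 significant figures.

Pressure gradient: |∂P/∂n| = 100 Pa / 118000 m = 8.47×10⁻⁴ Pa/m
Geostrophic balance (pressure-gradient force = Coriolis force):
V_g = (1/(fρ)) |∂P/∂n| = 8.47×10⁻⁴ / (4.51×10⁻⁵ × 0.900) = 20.9 m/s

21 m s⁻¹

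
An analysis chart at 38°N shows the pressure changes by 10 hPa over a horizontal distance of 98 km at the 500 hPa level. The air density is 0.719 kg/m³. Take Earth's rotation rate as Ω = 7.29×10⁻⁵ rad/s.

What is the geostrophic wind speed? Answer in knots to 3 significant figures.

Coriolis parameter at 38°N:
f = 2Ω sin φ = 2 × 7.29×10⁻⁵ × sin 38° = 8.98×10⁻⁵ s⁻¹
Pressure gradient: |∂P/∂n| = 1000 Pa / 98000 m = 1.02×10⁻² Pa/m
Geostrophic balance (pressure-gradient force = Coriolis force):
V_g = (1/(fρ)) |∂P/∂n| = 1.02×10⁻² / (8.98×10⁻⁵ × 0.719) = 158 m/s
Converting: 158 m/s × 1.944 = 307 knots

307 knots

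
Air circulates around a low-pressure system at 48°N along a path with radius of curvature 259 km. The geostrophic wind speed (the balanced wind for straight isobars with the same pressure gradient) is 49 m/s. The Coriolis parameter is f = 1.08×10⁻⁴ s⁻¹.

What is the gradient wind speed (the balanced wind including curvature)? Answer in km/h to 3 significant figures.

92.1 km/h

Around a low, centrifugal force acts outward with Coriolis, so pressure-gradient force balances both:
(1/ρ)|∂P/∂n| = fV + V²/R  →  V² + fR·V − fR·V_g = 0
With fR = 1.08×10⁻⁴ × 259×10³ m = 28.0 m/s:
V = [−fR + √((fR)² + 4 fR V_g)]/2 = [−28.0 + √(28.0² + 4×28.0×49)]/2 = 25.6 m/s
Subgeostrophic (V < V_g = 49 m/s), as expected around a low.
Converting: 25.6 m/s × 3.6 = 92.1 km/h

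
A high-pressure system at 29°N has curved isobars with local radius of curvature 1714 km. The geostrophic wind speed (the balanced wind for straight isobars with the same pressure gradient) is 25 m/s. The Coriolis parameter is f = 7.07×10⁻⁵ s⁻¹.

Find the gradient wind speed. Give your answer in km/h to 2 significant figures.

Around a high, pressure-gradient force acts outward with centrifugal, so Coriolis balances both:
fV = (1/ρ)|∂P/∂n| + V²/R  →  V² − fR·V + fR·V_g = 0
With fR = 7.07×10⁻⁵ × 1714×10³ m = 121 m/s:
V = [fR − √((fR)² − 4 fR V_g)]/2 = [121 − √(121² − 4×121×25)]/2 = 35.3 m/s
Supergeostrophic (V > V_g = 25 m/s), as expected around a high.
Converting: 35.3 m/s × 3.6 = 130 km/h

130 km/h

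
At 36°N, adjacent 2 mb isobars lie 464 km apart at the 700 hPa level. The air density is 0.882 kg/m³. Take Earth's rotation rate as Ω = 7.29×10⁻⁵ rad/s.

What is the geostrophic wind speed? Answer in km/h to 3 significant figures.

20.5 km/h

Coriolis parameter at 36°N:
f = 2Ω sin φ = 2 × 7.29×10⁻⁵ × sin 36° = 8.57×10⁻⁵ s⁻¹
Pressure gradient: |∂P/∂n| = 200 Pa / 464000 m = 4.31×10⁻⁴ Pa/m
Geostrophic balance (pressure-gradient force = Coriolis force):
V_g = (1/(fρ)) |∂P/∂n| = 4.31×10⁻⁴ / (8.57×10⁻⁵ × 0.882) = 5.70 m/s
Converting: 5.70 m/s × 3.6 = 20.5 km/h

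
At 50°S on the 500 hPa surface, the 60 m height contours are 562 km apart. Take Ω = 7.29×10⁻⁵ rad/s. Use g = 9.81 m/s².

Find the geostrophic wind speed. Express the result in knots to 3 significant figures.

18.2 knots

Coriolis parameter at 50°S:
f = 2Ω sin φ = 2 × 7.29×10⁻⁵ × sin 50° = 1.12×10⁻⁴ s⁻¹
Height gradient: |∂Z/∂n| = 60 m / 562000 m = 1.07×10⁻⁴
On a pressure surface, geostrophic balance gives V_g = (g/f)|∂Z/∂n|:
V_g = 9.81 × 1.07×10⁻⁴ / 1.12×10⁻⁴ = 9.38 m/s
Converting: 9.38 m/s × 1.944 = 18.2 knots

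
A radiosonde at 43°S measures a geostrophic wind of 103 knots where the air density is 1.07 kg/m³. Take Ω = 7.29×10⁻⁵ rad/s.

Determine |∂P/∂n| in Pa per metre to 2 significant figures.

Coriolis parameter at 43°S:
f = 2Ω sin φ = 2 × 7.29×10⁻⁵ × sin 43° = 9.94×10⁻⁵ s⁻¹
Wind speed in SI: 103 knots = 53.0 m/s
Geostrophic balance rearranged: |∂P/∂n| = f ρ V_g
|∂P/∂n| = 9.94×10⁻⁵ × 1.07 × 53.0 = 5.64×10⁻³ Pa/m

5.6×10⁻³ Pa/m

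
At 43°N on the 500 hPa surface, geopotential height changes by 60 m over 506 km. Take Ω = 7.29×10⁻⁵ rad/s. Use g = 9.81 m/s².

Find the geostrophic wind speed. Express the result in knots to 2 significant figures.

23 knots

Coriolis parameter at 43°N:
f = 2Ω sin φ = 2 × 7.29×10⁻⁵ × sin 43° = 9.94×10⁻⁵ s⁻¹
Height gradient: |∂Z/∂n| = 60 m / 506000 m = 1.19×10⁻⁴
On a pressure surface, geostrophic balance gives V_g = (g/f)|∂Z/∂n|:
V_g = 9.81 × 1.19×10⁻⁴ / 9.94×10⁻⁵ = 11.7 m/s
Converting: 11.7 m/s × 1.944 = 23 knots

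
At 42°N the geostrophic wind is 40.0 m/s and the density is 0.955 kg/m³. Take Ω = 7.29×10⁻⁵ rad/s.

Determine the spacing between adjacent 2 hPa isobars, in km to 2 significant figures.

54 km

Coriolis parameter at 42°N:
f = 2Ω sin φ = 2 × 7.29×10⁻⁵ × sin 42° = 9.76×10⁻⁵ s⁻¹
Geostrophic balance rearranged: |∂P/∂n| = f ρ V_g
|∂P/∂n| = 9.76×10⁻⁵ × 0.955 × 40.0 = 3.73×10⁻³ Pa/m
Isobar spacing: Δn = ΔP/|∂P/∂n| = 200 Pa / 3.73×10⁻³ Pa/m = 53666 m ≈ 54 km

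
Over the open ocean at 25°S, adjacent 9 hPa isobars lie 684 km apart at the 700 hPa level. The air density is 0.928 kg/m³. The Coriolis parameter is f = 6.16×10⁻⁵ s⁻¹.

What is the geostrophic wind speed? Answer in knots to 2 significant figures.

45 knots

Pressure gradient: |∂P/∂n| = 900 Pa / 684000 m = 1.32×10⁻³ Pa/m
Geostrophic balance (pressure-gradient force = Coriolis force):
V_g = (1/(fρ)) |∂P/∂n| = 1.32×10⁻³ / (6.16×10⁻⁵ × 0.928) = 23.0 m/s
Converting: 23.0 m/s × 1.944 = 45 knots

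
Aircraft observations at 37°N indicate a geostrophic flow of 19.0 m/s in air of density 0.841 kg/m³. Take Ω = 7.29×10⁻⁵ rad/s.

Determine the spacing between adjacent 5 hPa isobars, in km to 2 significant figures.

360 km

Coriolis parameter at 37°N:
f = 2Ω sin φ = 2 × 7.29×10⁻⁵ × sin 37° = 8.77×10⁻⁵ s⁻¹
Geostrophic balance rearranged: |∂P/∂n| = f ρ V_g
|∂P/∂n| = 8.77×10⁻⁵ × 0.841 × 19.0 = 1.40×10⁻³ Pa/m
Isobar spacing: Δn = ΔP/|∂P/∂n| = 500 Pa / 1.40×10⁻³ Pa/m = 356615 m ≈ 360 km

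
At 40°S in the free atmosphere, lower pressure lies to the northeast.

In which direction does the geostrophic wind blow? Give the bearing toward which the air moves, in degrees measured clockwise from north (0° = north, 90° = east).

315°

The pressure-gradient force points toward the northeast (bearing 045°).
Geostrophic balance: in the Southern Hemisphere the Coriolis force deflects motion to the left, so the geostrophic wind blows 90° to the left of the pressure-gradient force (low pressure on the right).
Rotating 045° by 90° counterclockwise gives 315° — the wind blows toward the northwest.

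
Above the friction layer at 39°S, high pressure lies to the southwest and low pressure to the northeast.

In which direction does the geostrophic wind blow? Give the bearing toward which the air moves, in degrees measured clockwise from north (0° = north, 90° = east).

315°

The pressure-gradient force points toward the northeast (bearing 045°).
Geostrophic balance: in the Southern Hemisphere the Coriolis force deflects motion to the left, so the geostrophic wind blows 90° to the left of the pressure-gradient force (low pressure on the right).
Rotating 045° by 90° counterclockwise gives 315° — the wind blows toward the northwest.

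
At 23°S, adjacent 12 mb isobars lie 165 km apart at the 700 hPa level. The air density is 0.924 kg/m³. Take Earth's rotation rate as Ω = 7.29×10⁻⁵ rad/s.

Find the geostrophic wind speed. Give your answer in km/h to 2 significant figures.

500 km/h

Coriolis parameter at 23°S:
f = 2Ω sin φ = 2 × 7.29×10⁻⁵ × sin 23° = 5.70×10⁻⁵ s⁻¹
Pressure gradient: |∂P/∂n| = 1200 Pa / 165000 m = 7.27×10⁻³ Pa/m
Geostrophic balance (pressure-gradient force = Coriolis force):
V_g = (1/(fρ)) |∂P/∂n| = 7.27×10⁻³ / (5.70×10⁻⁵ × 0.924) = 138 m/s
Converting: 138 m/s × 3.6 = 500 km/h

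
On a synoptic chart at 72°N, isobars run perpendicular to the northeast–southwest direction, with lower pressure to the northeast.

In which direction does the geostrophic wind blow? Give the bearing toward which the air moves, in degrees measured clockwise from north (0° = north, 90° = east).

The pressure-gradient force points toward the northeast (bearing 045°).
Geostrophic balance: in the Northern Hemisphere the Coriolis force deflects motion to the right, so the geostrophic wind blows 90° to the right of the pressure-gradient force (low pressure on the left).
Rotating 045° by 90° clockwise gives 135° — the wind blows toward the southeast.

135°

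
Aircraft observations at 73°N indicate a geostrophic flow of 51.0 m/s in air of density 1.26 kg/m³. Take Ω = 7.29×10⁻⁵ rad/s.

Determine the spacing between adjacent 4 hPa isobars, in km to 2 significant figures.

45 km

Coriolis parameter at 73°N:
f = 2Ω sin φ = 2 × 7.29×10⁻⁵ × sin 73° = 1.39×10⁻⁴ s⁻¹
Geostrophic balance rearranged: |∂P/∂n| = f ρ V_g
|∂P/∂n| = 1.39×10⁻⁴ × 1.26 × 51.0 = 8.96×10⁻³ Pa/m
Isobar spacing: Δn = ΔP/|∂P/∂n| = 400 Pa / 8.96×10⁻³ Pa/m = 44644 m ≈ 45 km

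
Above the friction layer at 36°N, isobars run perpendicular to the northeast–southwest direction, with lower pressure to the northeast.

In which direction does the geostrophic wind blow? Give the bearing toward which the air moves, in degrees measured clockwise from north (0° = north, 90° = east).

The pressure-gradient force points toward the northeast (bearing 045°).
Geostrophic balance: in the Northern Hemisphere the Coriolis force deflects motion to the right, so the geostrophic wind blows 90° to the right of the pressure-gradient force (low pressure on the left).
Rotating 045° by 90° clockwise gives 135° — the wind blows toward the southeast.

135°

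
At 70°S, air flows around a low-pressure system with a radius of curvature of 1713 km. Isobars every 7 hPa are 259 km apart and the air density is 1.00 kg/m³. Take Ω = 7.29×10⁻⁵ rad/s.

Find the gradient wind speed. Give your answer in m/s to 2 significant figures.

18 m/s

Coriolis parameter at 70°S:
f = 2Ω sin φ = 2 × 7.29×10⁻⁵ × sin 70° = 1.37×10⁻⁴ s⁻¹
Pressure gradient: |∂P/∂n| = 700 Pa / 259000 m = 2.70×10⁻³ Pa/m
Geostrophic speed: V_g = |∂P/∂n|/(fρ) = 2.70×10⁻³/(1.37×10⁻⁴ × 1.00) = 19.7 m/s
Around a low, centrifugal force acts outward with Coriolis, so pressure-gradient force balances both:
(1/ρ)|∂P/∂n| = fV + V²/R  →  V² + fR·V − fR·V_g = 0
With fR = 1.37×10⁻⁴ × 1713×10³ m = 235 m/s:
V = [−fR + √((fR)² + 4 fR V_g)]/2 = [−235 + √(235² + 4×235×19.7)]/2 = 18.3 m/s
Subgeostrophic (V < V_g = 19.7 m/s), as expected around a low.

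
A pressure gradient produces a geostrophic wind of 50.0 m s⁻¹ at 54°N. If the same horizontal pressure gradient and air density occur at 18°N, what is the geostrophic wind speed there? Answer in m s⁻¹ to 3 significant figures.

With the same pressure gradient and density, V_g ∝ 1/f ∝ 1/sin φ.
V₂ = V₁ · sin φ₁ / sin φ₂ = 50.0 × sin 54° / sin 18°
V₂ = 50.0 × 0.8090/0.3090 = 131 m s⁻¹

131 m s⁻¹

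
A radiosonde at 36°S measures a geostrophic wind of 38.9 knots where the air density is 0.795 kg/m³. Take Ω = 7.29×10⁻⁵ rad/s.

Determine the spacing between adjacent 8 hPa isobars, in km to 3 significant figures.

587 km

Coriolis parameter at 36°S:
f = 2Ω sin φ = 2 × 7.29×10⁻⁵ × sin 36° = 8.57×10⁻⁵ s⁻¹
Wind speed in SI: 38.9 knots = 20.0 m/s
Geostrophic balance rearranged: |∂P/∂n| = f ρ V_g
|∂P/∂n| = 8.57×10⁻⁵ × 0.795 × 20.0 = 1.36×10⁻³ Pa/m
Isobar spacing: Δn = ΔP/|∂P/∂n| = 800 Pa / 1.36×10⁻³ Pa/m = 586758 m ≈ 587 km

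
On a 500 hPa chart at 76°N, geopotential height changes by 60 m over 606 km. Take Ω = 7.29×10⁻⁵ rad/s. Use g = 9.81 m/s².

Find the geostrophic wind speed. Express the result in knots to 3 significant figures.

Coriolis parameter at 76°N:
f = 2Ω sin φ = 2 × 7.29×10⁻⁵ × sin 76° = 1.41×10⁻⁴ s⁻¹
Height gradient: |∂Z/∂n| = 60 m / 606000 m = 9.90×10⁻⁵
On a pressure surface, geostrophic balance gives V_g = (g/f)|∂Z/∂n|:
V_g = 9.81 × 9.90×10⁻⁵ / 1.41×10⁻⁴ = 6.87 m/s
Converting: 6.87 m/s × 1.944 = 13.3 knots

13.3 knots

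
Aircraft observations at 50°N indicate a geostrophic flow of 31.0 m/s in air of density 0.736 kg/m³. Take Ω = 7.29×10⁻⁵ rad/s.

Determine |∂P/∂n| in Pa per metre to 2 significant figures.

2.5×10⁻³ Pa/m

Coriolis parameter at 50°N:
f = 2Ω sin φ = 2 × 7.29×10⁻⁵ × sin 50° = 1.12×10⁻⁴ s⁻¹
Geostrophic balance rearranged: |∂P/∂n| = f ρ V_g
|∂P/∂n| = 1.12×10⁻⁴ × 0.736 × 31.0 = 2.55×10⁻³ Pa/m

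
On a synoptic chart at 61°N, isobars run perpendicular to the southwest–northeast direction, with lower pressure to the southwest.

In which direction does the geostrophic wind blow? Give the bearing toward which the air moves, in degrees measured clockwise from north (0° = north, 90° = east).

315°

The pressure-gradient force points toward the southwest (bearing 225°).
Geostrophic balance: in the Northern Hemisphere the Coriolis force deflects motion to the right, so the geostrophic wind blows 90° to the right of the pressure-gradient force (low pressure on the left).
Rotating 225° by 90° clockwise gives 315° — the wind blows toward the northwest.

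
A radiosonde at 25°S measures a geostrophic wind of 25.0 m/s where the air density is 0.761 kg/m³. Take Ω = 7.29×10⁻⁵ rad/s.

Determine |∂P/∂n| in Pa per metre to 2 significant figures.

1.2×10⁻³ Pa/m

Coriolis parameter at 25°S:
f = 2Ω sin φ = 2 × 7.29×10⁻⁵ × sin 25° = 6.16×10⁻⁵ s⁻¹
Geostrophic balance rearranged: |∂P/∂n| = f ρ V_g
|∂P/∂n| = 6.16×10⁻⁵ × 0.761 × 25.0 = 1.17×10⁻³ Pa/m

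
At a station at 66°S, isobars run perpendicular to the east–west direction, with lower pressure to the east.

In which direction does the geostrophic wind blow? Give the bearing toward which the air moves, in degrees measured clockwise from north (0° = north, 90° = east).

The pressure-gradient force points toward the east (bearing 090°).
Geostrophic balance: in the Southern Hemisphere the Coriolis force deflects motion to the left, so the geostrophic wind blows 90° to the left of the pressure-gradient force (low pressure on the right).
Rotating 090° by 90° counterclockwise gives 000° — the wind blows toward the north.

000°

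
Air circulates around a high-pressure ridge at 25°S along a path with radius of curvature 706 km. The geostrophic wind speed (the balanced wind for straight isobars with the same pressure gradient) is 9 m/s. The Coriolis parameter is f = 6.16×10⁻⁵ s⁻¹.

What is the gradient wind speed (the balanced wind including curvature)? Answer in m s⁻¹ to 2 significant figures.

Around a high, pressure-gradient force acts outward with centrifugal, so Coriolis balances both:
fV = (1/ρ)|∂P/∂n| + V²/R  →  V² − fR·V + fR·V_g = 0
With fR = 6.16×10⁻⁵ × 706×10³ m = 43.5 m/s:
V = [fR − √((fR)² − 4 fR V_g)]/2 = [43.5 − √(43.5² − 4×43.5×9)]/2 = 12.7 m/s
Supergeostrophic (V > V_g = 9 m/s), as expected around a high.

13 m s⁻¹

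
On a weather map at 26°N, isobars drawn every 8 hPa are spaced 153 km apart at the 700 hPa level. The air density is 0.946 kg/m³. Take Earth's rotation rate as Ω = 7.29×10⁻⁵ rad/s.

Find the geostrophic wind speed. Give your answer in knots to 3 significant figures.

Coriolis parameter at 26°N:
f = 2Ω sin φ = 2 × 7.29×10⁻⁵ × sin 26° = 6.39×10⁻⁵ s⁻¹
Pressure gradient: |∂P/∂n| = 800 Pa / 153000 m = 5.23×10⁻³ Pa/m
Geostrophic balance (pressure-gradient force = Coriolis force):
V_g = (1/(fρ)) |∂P/∂n| = 5.23×10⁻³ / (6.39×10⁻⁵ × 0.946) = 86.5 m/s
Converting: 86.5 m/s × 1.944 = 168 knots

168 knots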